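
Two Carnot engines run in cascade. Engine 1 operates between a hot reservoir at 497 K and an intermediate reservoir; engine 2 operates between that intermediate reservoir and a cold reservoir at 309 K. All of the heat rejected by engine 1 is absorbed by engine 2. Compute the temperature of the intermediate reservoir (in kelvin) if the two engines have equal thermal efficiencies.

Equal efficiencies require 1 − T_m/T_H = 1 − T_C/T_m, i.e. T_m/T_H = T_C/T_m, so T_m = √(T_H·T_C) = √(497.00 × 309.00) = 392 K.

T_m ≈ 392 K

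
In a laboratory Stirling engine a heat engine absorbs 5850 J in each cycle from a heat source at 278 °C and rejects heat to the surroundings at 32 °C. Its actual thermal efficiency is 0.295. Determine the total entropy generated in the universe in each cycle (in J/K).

T_H = 278 °C → 278 + 273.15 = 551.15 K.
T_C = 32 °C → 32 + 273.15 = 305.15 K.
W = η·Q_H = 0.295 × 5850 = 1726 J, so Q_C = Q_H − W = 4124 J.
Reservoir entropy changes: ΔS_H = −Q_H/T_H = −5850/551.15 = -10.61 J/K and ΔS_C = +Q_C/T_C = 4124/305.15 = 13.52 J/K.
ΔS_univ = −Q_H/T_H + Q_C/T_C = 2.90 J/K (> 0, since η = 0.295 < η_Carnot = 0.446).

ΔS_univ ≈ 2.90 J/K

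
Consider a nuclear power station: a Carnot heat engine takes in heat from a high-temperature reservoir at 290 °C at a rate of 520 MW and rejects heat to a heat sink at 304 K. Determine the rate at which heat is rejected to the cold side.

Q̇_C ≈ 280.7 MW

T_H = 290 °C → 290 + 273.15 = 563.15 K.
Since the cycle is reversible, η = 1 − T_C/T_H = 1 − 304.00/563.15 = 0.4602.
For a reversible cycle Q_C/Q_H = T_C/T_H, so Q_C = 520 × 304.00/563.15 = 280.7 MW.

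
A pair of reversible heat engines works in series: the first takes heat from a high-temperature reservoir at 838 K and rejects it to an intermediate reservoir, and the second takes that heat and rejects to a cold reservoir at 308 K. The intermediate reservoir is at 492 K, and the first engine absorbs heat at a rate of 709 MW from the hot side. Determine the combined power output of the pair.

Two reversible stages in series are equivalent to a single Carnot engine between T_H and T_C, so η_total = 1 − T_C/T_H = 1 − 308.00/838.00 = 0.6325.
W_total = η_total · Q_H = 0.6325 × 709 = 448.4 MW.

Ẇ_total ≈ 448.4 MW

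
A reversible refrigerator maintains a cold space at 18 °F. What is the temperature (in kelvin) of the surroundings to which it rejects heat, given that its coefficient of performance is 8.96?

T_C = 18 °F → (18 − 32) × 5/9 = -7.78 °C = 265.37 K.
COP_R = T_C/(T_H − T_C) ⇒ T_H = T_C·(1 + 1/COP_R) = 265.37 × (1 + 1/8.96) = 295 K.

T_H ≈ 295 K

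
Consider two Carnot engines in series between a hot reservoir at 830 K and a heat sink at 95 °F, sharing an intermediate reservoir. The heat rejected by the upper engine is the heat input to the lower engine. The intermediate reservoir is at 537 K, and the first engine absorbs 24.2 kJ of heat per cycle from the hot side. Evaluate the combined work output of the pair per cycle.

T_C = 95 °F → (95 − 32) × 5/9 = 35.00 °C = 308.15 K.
Two reversible stages in series are equivalent to a single Carnot engine between T_H and T_C, so η_total = 1 − T_C/T_H = 1 − 308.15/830.00 = 0.6287.
W_total = η_total · Q_H = 0.6287 × 24.2 = 15.22 kJ.

W_total ≈ 15.22 kJ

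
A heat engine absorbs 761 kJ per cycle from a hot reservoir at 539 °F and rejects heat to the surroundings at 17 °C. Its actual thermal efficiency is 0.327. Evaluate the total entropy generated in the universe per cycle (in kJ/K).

ΔS_univ ≈ 0.394 kJ/K

T_H = 539 °F → (539 − 32) × 5/9 = 281.67 °C = 554.82 K.
T_C = 17 °C → 17 + 273.15 = 290.15 K.
W = η·Q_H = 0.327 × 761 = 248.8 kJ, so Q_C = Q_H − W = 512.2 kJ.
The hot reservoir loses entropy Q_H/T_H = 761/554.82 = 1.372 kJ/K; the cold reservoir gains Q_C/T_C = 512.2/290.15 = 1.765 kJ/K.
ΔS_univ = −Q_H/T_H + Q_C/T_C = 0.394 kJ/K (> 0, since η = 0.327 < η_Carnot = 0.477).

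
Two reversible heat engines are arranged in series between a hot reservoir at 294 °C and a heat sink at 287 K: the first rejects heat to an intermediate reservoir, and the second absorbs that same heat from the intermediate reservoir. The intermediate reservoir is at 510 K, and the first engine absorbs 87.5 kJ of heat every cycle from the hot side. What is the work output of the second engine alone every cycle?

W₂ ≈ 34.4 kJ

T_H = 294 °C → 294 + 273.15 = 567.15 K.
Heat entering the second stage: Q_m = Q_H·(T_m/T_H) = 87.5 × 510.00/567.15 = 78.7 kJ.
Second-stage efficiency η₂ = 1 − T_C/T_m = 1 − 287.00/510.00 = 0.4373, so W₂ = η₂·Q_m = 34.4 kJ.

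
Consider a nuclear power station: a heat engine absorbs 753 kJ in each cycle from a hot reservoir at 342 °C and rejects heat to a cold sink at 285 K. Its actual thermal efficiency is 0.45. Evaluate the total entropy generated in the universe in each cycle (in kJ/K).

T_H = 342 °C → 342 + 273.15 = 615.15 K.
W = η·Q_H = 0.45 × 753 = 338.9 kJ, so Q_C = Q_H − W = 414.1 kJ.
The hot reservoir loses entropy Q_H/T_H = 753/615.15 = 1.224 kJ/K; the cold reservoir gains Q_C/T_C = 414.1/285.00 = 1.453 kJ/K.
ΔS_univ = −Q_H/T_H + Q_C/T_C = 0.229 kJ/K (> 0, since η = 0.45 < η_Carnot = 0.537).

ΔS_univ ≈ 0.229 kJ/K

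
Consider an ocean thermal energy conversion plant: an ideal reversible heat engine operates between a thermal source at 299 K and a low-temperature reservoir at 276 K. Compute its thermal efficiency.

η ≈ 0.0769

The Carnot efficiency is η = 1 − T_C/T_H = 1 − 276.00/299.00 = 0.0769.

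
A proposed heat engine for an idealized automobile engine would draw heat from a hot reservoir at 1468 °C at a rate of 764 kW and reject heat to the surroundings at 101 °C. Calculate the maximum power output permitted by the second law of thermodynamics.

T_H = 1468 °C → 1468 + 273.15 = 1741.15 K.
T_C = 101 °C → 101 + 273.15 = 374.15 K.
By the Carnot theorem, η_max = 1 − T_C/T_H = 1 − 374.15/1741.15 = 0.7851.
W_max = η_max · Q_H = 0.7851 × 764 = 599.8 kW.

Ẇ_max ≈ 599.8 kW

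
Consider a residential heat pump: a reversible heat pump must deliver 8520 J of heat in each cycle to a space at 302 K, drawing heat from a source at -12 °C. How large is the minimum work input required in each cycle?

W_in ≈ 1152 J

T_C = -12 °C → -12 + 273.15 = 261.15 K.
For a reversible heat pump, COP_HP = T_H/(T_H − T_C) = 302.00/40.85 = 7.3929.
W = Q_H/COP_HP = 8520/7.3929 = 1152 J.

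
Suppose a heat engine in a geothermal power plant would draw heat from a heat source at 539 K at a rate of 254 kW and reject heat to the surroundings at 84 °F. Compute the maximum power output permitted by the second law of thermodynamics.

Ẇ_max ≈ 111.7 kW

T_C = 84 °F → (84 − 32) × 5/9 = 28.89 °C = 302.04 K.
By the Carnot theorem, η_max = 1 − T_C/T_H = 1 − 302.04/539.00 = 0.4396.
W_max = η_max · Q_H = 0.4396 × 254 = 111.7 kW.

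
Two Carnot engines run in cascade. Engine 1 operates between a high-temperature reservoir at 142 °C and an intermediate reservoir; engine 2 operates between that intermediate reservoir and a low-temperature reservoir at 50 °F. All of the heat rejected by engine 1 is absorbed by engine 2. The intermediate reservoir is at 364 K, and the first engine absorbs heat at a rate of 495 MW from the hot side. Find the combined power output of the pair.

T_H = 142 °C → 142 + 273.15 = 415.15 K.
T_C = 50 °F → (50 − 32) × 5/9 = 10.00 °C = 283.15 K.
Two reversible stages in series are equivalent to a single Carnot engine between T_H and T_C, so η_total = 1 − T_C/T_H = 1 − 283.15/415.15 = 0.3180.
W_total = η_total · Q_H = 0.3180 × 495 = 157 MW.

Ẇ_total ≈ 157 MW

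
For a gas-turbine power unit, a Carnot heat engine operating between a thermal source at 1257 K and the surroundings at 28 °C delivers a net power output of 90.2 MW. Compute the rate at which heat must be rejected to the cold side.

T_C = 28 °C → 28 + 273.15 = 301.15 K.
For a reversible engine, η = 1 − T_C/T_H = 1 − 301.15/1257.00 = 0.7604.
Since Q_C/Q_H = T_C/T_H and Q_H = W/η, Q_C = W·T_C/(T_H − T_C) = 90.2 × 301.15/955.85 = 28.4 MW.

Q̇_C ≈ 28.4 MW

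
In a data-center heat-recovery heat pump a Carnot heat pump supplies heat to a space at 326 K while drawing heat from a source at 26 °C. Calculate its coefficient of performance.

COP_HP ≈ 12.1

T_C = 26 °C → 26 + 273.15 = 299.15 K.
Reversible heating COP: COP_HP = T_H/(T_H − T_C) = 326.00/(326.00 − 299.15) = 12.1.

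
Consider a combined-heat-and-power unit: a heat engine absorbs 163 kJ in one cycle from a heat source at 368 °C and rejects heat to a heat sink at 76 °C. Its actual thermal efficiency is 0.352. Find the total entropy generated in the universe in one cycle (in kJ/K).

ΔS_univ ≈ 0.0483 kJ/K

T_H = 368 °C → 368 + 273.15 = 641.15 K.
T_C = 76 °C → 76 + 273.15 = 349.15 K.
W = η·Q_H = 0.352 × 163 = 57.38 kJ, so Q_C = Q_H − W = 105.6 kJ.
The hot reservoir loses entropy Q_H/T_H = 163/641.15 = 0.2542 kJ/K; the cold reservoir gains Q_C/T_C = 105.6/349.15 = 0.3025 kJ/K.
ΔS_univ = −Q_H/T_H + Q_C/T_C = 0.0483 kJ/K (> 0, since η = 0.352 < η_Carnot = 0.455).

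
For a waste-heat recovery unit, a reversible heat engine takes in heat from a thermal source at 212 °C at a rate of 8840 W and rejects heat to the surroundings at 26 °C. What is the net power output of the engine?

T_H = 212 °C → 212 + 273.15 = 485.15 K.
T_C = 26 °C → 26 + 273.15 = 299.15 K.
η_rev = 1 − T_C/T_H = 1 − 299.15/485.15 = 0.3834.
W = η·Q_H = 0.3834 × 8840 = 3390 W.

Ẇ ≈ 3390 W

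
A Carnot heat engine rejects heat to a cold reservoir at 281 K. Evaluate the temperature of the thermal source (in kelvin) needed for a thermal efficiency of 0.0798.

From η = 1 − T_C/T_H, solving for T_H gives T_H = T_C/(1 − η) = 281.00/(1 − 0.0798) = 305.4 K.

T_H ≈ 305.4 K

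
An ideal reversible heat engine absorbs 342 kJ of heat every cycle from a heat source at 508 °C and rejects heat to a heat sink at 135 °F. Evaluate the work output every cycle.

W ≈ 197 kJ

T_H = 508 °C → 508 + 273.15 = 781.15 K.
T_C = 135 °F → (135 − 32) × 5/9 = 57.22 °C = 330.37 K.
For a reversible engine, η = 1 − T_C/T_H = 1 − 330.37/781.15 = 0.5771.
W = η·Q_H = 0.5771 × 342 = 197 kJ.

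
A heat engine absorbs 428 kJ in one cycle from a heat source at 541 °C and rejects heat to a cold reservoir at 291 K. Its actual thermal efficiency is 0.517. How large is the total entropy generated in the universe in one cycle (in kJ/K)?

ΔS_univ ≈ 0.1847 kJ/K

T_H = 541 °C → 541 + 273.15 = 814.15 K.
W = η·Q_H = 0.517 × 428 = 221.3 kJ, so Q_C = Q_H − W = 206.7 kJ.
The hot reservoir loses entropy Q_H/T_H = 428/814.15 = 0.5257 kJ/K; the cold reservoir gains Q_C/T_C = 206.7/291.00 = 0.7104 kJ/K.
ΔS_univ = −Q_H/T_H + Q_C/T_C = 0.1847 kJ/K (> 0, since η = 0.517 < η_Carnot = 0.643).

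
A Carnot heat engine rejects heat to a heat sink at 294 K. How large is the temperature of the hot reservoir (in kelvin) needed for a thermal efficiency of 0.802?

T_H ≈ 1485 K

From η = 1 − T_C/T_H, solving for T_H gives T_H = T_C/(1 − η) = 294.00/(1 − 0.802) = 1485 K.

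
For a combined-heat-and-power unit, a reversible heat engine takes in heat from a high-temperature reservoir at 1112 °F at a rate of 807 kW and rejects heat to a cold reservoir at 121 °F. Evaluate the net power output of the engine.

T_H = 1112 °F → (1112 − 32) × 5/9 = 600.00 °C = 873.15 K.
T_C = 121 °F → (121 − 32) × 5/9 = 49.44 °C = 322.59 K.
Since the cycle is reversible, η = 1 − T_C/T_H = 1 − 322.59/873.15 = 0.6305.
W = η·Q_H = 0.6305 × 807 = 509 kW.

Ẇ ≈ 509 kW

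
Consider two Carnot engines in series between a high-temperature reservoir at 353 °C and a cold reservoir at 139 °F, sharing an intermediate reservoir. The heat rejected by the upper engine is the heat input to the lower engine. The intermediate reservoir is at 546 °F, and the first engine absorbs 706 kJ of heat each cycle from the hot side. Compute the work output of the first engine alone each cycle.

W₁ ≈ 76.0 kJ

T_H = 353 °C → 353 + 273.15 = 626.15 K.
T_C = 139 °F → (139 − 32) × 5/9 = 59.44 °C = 332.59 K.
T_m = 546 °F → (546 − 32) × 5/9 = 285.56 °C = 558.71 K.
First-stage efficiency η₁ = 1 − T_m/T_H = 1 − 558.71/626.15 = 0.1077.
W₁ = η₁·Q_H = 0.1077 × 706 = 76.0 kJ.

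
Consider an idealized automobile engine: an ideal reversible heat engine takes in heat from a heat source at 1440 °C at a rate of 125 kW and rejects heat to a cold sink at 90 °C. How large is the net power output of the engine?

T_H = 1440 °C → 1440 + 273.15 = 1713.15 K.
T_C = 90 °C → 90 + 273.15 = 363.15 K.
The Carnot efficiency is η = 1 − T_C/T_H = 1 − 363.15/1713.15 = 0.7880.
W = η·Q_H = 0.7880 × 125 = 98.5 kW.

Ẇ ≈ 98.5 kW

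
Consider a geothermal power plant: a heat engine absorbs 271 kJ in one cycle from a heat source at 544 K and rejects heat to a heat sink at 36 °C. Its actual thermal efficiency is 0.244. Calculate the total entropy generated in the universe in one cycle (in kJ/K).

T_C = 36 °C → 36 + 273.15 = 309.15 K.
W = η·Q_H = 0.244 × 271 = 66.12 kJ, so Q_C = Q_H − W = 204.9 kJ.
The hot reservoir loses entropy Q_H/T_H = 271/544.00 = 0.4982 kJ/K; the cold reservoir gains Q_C/T_C = 204.9/309.15 = 0.6627 kJ/K.
ΔS_univ = −Q_H/T_H + Q_C/T_C = 0.165 kJ/K (> 0, since η = 0.244 < η_Carnot = 0.432).

ΔS_univ ≈ 0.165 kJ/K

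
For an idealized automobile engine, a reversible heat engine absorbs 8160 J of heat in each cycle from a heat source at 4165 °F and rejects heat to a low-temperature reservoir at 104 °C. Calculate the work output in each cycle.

T_H = 4165 °F → (4165 − 32) × 5/9 = 2296.11 °C = 2569.26 K.
T_C = 104 °C → 104 + 273.15 = 377.15 K.
The Carnot efficiency is η = 1 − T_C/T_H = 1 − 377.15/2569.26 = 0.8532.
W = η·Q_H = 0.8532 × 8160 = 6960 J.

W ≈ 6960 J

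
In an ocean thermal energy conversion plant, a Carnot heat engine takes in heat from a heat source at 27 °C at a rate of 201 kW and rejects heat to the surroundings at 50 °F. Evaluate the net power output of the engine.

Ẇ ≈ 11.38 kW

T_H = 27 °C → 27 + 273.15 = 300.15 K.
T_C = 50 °F → (50 − 32) × 5/9 = 10.00 °C = 283.15 K.
Carnot efficiency: η = 1 − T_C/T_H = 1 − 283.15/300.15 = 0.0566.
W = η·Q_H = 0.0566 × 201 = 11.38 kW.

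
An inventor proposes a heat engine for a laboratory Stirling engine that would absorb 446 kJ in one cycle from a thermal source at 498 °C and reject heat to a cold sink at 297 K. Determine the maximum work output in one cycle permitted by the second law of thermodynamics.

T_H = 498 °C → 498 + 273.15 = 771.15 K.
No engine can exceed the Carnot limit: η_max = 1 − T_C/T_H = 1 − 297.00/771.15 = 0.6149.
W_max = η_max · Q_H = 0.6149 × 446 = 274 kJ.

W_max ≈ 274 kJ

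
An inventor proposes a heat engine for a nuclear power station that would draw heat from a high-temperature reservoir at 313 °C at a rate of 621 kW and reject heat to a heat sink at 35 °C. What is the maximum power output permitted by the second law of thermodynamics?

T_H = 313 °C → 313 + 273.15 = 586.15 K.
T_C = 35 °C → 35 + 273.15 = 308.15 K.
The upper bound on efficiency is η_max = 1 − T_C/T_H = 1 − 308.15/586.15 = 0.4743.
W_max = η_max · Q_H = 0.4743 × 621 = 295 kW.

Ẇ_max ≈ 295 kW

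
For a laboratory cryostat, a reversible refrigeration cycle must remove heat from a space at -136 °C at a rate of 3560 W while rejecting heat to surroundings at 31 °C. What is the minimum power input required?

Ẇ_in ≈ 4330 W

T_H = 31 °C → 31 + 273.15 = 304.15 K.
T_C = -136 °C → -136 + 273.15 = 137.15 K.
Carnot COP: COP_R = T_C/(T_H − T_C) = 137.15/167.00 = 0.8213.
W = Q_C/COP_R = 3560/0.8213 = 4330 W.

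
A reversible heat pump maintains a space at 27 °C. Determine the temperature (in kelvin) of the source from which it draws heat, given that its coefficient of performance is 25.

T_H = 27 °C → 27 + 273.15 = 300.15 K.
COP_HP = T_H/(T_H − T_C) ⇒ T_C = T_H·(COP_HP − 1)/COP_HP = 300.15 × (25 − 1)/25 = 288 K.

T_C ≈ 288 K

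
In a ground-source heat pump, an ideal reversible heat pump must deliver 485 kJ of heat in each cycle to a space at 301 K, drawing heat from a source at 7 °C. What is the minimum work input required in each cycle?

T_C = 7 °C → 7 + 273.15 = 280.15 K.
The Carnot heat-pump COP is COP_HP = T_H/(T_H − T_C) = 301.00/20.85 = 14.4365.
W = Q_H/COP_HP = 485/14.4365 = 33.6 kJ.

W_in ≈ 33.6 kJ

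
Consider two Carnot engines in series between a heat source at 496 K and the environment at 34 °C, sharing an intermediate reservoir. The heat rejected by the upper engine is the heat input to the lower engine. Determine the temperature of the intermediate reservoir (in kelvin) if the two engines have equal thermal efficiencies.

T_C = 34 °C → 34 + 273.15 = 307.15 K.
Equal efficiencies require 1 − T_m/T_H = 1 − T_C/T_m, i.e. T_m/T_H = T_C/T_m, so T_m = √(T_H·T_C) = √(496.00 × 307.15) = 390 K.

T_m ≈ 390 K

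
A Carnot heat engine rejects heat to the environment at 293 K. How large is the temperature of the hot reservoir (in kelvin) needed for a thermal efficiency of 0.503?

From η = 1 − T_C/T_H, solving for T_H gives T_H = T_C/(1 − η) = 293.00/(1 − 0.503) = 590 K.

T_H ≈ 590 K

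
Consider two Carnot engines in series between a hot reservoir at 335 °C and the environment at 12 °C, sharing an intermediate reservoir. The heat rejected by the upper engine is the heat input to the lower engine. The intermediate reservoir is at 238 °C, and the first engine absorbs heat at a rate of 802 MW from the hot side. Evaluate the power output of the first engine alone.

T_H = 335 °C → 335 + 273.15 = 608.15 K.
T_C = 12 °C → 12 + 273.15 = 285.15 K.
T_m = 238 °C → 238 + 273.15 = 511.15 K.
First-stage efficiency η₁ = 1 − T_m/T_H = 1 − 511.15/608.15 = 0.1595.
W₁ = η₁·Q_H = 0.1595 × 802 = 127.9 MW.

Ẇ₁ ≈ 127.9 MW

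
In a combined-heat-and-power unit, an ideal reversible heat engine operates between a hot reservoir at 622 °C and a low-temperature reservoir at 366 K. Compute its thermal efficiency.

η ≈ 0.5911

T_H = 622 °C → 622 + 273.15 = 895.15 K.
The Carnot efficiency is η = 1 − T_C/T_H = 1 − 366.00/895.15 = 0.5911.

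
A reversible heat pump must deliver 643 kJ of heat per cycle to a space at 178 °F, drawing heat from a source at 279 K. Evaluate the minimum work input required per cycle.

W_in ≈ 137 kJ

T_H = 178 °F → (178 − 32) × 5/9 = 81.11 °C = 354.26 K.
Reversible heating COP: COP_HP = T_H/(T_H − T_C) = 354.26/75.26 = 4.7071.
W = Q_H/COP_HP = 643/4.7071 = 137 kJ.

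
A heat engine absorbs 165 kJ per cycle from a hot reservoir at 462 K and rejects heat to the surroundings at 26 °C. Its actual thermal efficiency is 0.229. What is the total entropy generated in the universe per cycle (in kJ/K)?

T_C = 26 °C → 26 + 273.15 = 299.15 K.
W = η·Q_H = 0.229 × 165 = 37.79 kJ, so Q_C = Q_H − W = 127.2 kJ.
The hot reservoir loses entropy Q_H/T_H = 165/462.00 = 0.3571 kJ/K; the cold reservoir gains Q_C/T_C = 127.2/299.15 = 0.4253 kJ/K.
ΔS_univ = −Q_H/T_H + Q_C/T_C = 0.0681 kJ/K (> 0, since η = 0.229 < η_Carnot = 0.352).

ΔS_univ ≈ 0.0681 kJ/K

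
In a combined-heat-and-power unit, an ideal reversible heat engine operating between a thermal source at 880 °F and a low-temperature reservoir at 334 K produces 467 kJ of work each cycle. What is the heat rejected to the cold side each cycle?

Q_C ≈ 380.2 kJ

T_H = 880 °F → (880 − 32) × 5/9 = 471.11 °C = 744.26 K.
η_rev = 1 − T_C/T_H = 1 − 334.00/744.26 = 0.5512.
Since Q_C/Q_H = T_C/T_H and Q_H = W/η, Q_C = W·T_C/(T_H − T_C) = 467 × 334.00/410.26 = 380.2 kJ.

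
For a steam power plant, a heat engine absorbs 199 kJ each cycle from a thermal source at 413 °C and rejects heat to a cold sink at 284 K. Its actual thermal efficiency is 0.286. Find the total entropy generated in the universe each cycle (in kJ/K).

ΔS_univ ≈ 0.210 kJ/K

T_H = 413 °C → 413 + 273.15 = 686.15 K.
W = η·Q_H = 0.286 × 199 = 56.91 kJ, so Q_C = Q_H − W = 142.1 kJ.
Entropy balance on the reservoirs: −Q_H/T_H = -0.2900 kJ/K, +Q_C/T_C = 0.5003 kJ/K.
ΔS_univ = −Q_H/T_H + Q_C/T_C = 0.210 kJ/K (> 0, since η = 0.286 < η_Carnot = 0.586).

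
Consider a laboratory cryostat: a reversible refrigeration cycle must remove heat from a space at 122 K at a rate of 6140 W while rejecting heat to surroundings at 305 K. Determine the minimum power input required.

Carnot COP: COP_R = T_C/(T_H − T_C) = 122.00/183.00 = 0.6667.
W = Q_C/COP_R = 6140/0.6667 = 9210 W.

Ẇ_in ≈ 9210 W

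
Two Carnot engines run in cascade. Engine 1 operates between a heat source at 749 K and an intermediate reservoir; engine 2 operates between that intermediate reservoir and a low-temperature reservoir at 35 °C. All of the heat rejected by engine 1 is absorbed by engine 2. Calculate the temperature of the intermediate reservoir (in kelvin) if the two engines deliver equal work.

T_C = 35 °C → 35 + 273.15 = 308.15 K.
For reversible stages Q_m = Q_H·(T_m/T_H). Setting W₁ = Q_H(1 − T_m/T_H) equal to W₂ = Q_m(1 − T_C/T_m) = Q_H·(T_m − T_C)/T_H gives T_H − T_m = T_m − T_C, so T_m = (T_H + T_C)/2 = (749.00 + 308.15)/2 = 529 K.

T_m ≈ 529 K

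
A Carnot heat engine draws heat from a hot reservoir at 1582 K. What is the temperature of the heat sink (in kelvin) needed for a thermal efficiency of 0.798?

From η = 1 − T_C/T_H, T_C = T_H·(1 − η) = 1582.00 × (1 − 0.798) = 320 K.

T_C ≈ 320 K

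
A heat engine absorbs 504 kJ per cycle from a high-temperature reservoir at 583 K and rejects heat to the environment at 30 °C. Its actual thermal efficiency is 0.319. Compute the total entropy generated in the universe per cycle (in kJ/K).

ΔS_univ ≈ 0.2677 kJ/K

T_C = 30 °C → 30 + 273.15 = 303.15 K.
W = η·Q_H = 0.319 × 504 = 160.8 kJ, so Q_C = Q_H − W = 343.2 kJ.
The hot reservoir loses entropy Q_H/T_H = 504/583.00 = 0.8645 kJ/K; the cold reservoir gains Q_C/T_C = 343.2/303.15 = 1.132 kJ/K.
ΔS_univ = −Q_H/T_H + Q_C/T_C = 0.2677 kJ/K (> 0, since η = 0.319 < η_Carnot = 0.480).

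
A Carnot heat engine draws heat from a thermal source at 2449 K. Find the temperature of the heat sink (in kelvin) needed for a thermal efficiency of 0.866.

T_C ≈ 328.2 K

From η = 1 − T_C/T_H, T_C = T_H·(1 − η) = 2449.00 × (1 − 0.866) = 328.2 K.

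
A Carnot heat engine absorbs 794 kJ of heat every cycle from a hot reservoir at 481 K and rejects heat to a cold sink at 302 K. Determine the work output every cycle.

W ≈ 295.5 kJ

Carnot efficiency: η = 1 − T_C/T_H = 1 − 302.00/481.00 = 0.3721.
W = η·Q_H = 0.3721 × 794 = 295.5 kJ.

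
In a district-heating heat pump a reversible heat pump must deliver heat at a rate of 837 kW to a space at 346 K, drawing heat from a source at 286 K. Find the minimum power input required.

Ẇ_in ≈ 145 kW

Reversible heating COP: COP_HP = T_H/(T_H − T_C) = 346.00/60.00 = 5.7667.
W = Q_H/COP_HP = 837/5.7667 = 145 kW.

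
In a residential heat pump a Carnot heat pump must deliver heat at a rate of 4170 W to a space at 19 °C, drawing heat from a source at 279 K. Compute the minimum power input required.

Ẇ_in ≈ 188 W

T_H = 19 °C → 19 + 273.15 = 292.15 K.
For a reversible heat pump, COP_HP = T_H/(T_H − T_C) = 292.15/13.15 = 22.2167.
W = Q_H/COP_HP = 4170/22.2167 = 188 W.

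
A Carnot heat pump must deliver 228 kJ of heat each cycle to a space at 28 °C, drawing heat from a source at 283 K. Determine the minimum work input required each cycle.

T_H = 28 °C → 28 + 273.15 = 301.15 K.
COP_HP = T_H/(T_H − T_C) = 301.15/18.15 = 16.5923.
W = Q_H/COP_HP = 228/16.5923 = 13.7 kJ.

W_in ≈ 13.7 kJ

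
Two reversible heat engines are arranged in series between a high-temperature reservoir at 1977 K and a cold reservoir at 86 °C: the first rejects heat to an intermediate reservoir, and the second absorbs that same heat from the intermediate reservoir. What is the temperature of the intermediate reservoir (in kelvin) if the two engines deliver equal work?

T_C = 86 °C → 86 + 273.15 = 359.15 K.
For reversible stages Q_m = Q_H·(T_m/T_H). Setting W₁ = Q_H(1 − T_m/T_H) equal to W₂ = Q_m(1 − T_C/T_m) = Q_H·(T_m − T_C)/T_H gives T_H − T_m = T_m − T_C, so T_m = (T_H + T_C)/2 = (1977.00 + 359.15)/2 = 1168 K.

T_m ≈ 1168 K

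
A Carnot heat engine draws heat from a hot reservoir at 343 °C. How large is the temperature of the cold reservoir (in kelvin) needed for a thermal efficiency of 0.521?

T_H = 343 °C → 343 + 273.15 = 616.15 K.
From η = 1 − T_C/T_H, T_C = T_H·(1 − η) = 616.15 × (1 − 0.521) = 295 K.

T_C ≈ 295 K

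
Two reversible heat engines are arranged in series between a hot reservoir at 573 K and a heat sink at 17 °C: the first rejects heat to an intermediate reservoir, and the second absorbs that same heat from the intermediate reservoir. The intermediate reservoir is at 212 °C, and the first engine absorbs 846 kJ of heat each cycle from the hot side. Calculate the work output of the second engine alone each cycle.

T_C = 17 °C → 17 + 273.15 = 290.15 K.
T_m = 212 °C → 212 + 273.15 = 485.15 K.
Heat entering the second stage: Q_m = Q_H·(T_m/T_H) = 846 × 485.15/573.00 = 716.3 kJ.
Second-stage efficiency η₂ = 1 − T_C/T_m = 1 − 290.15/485.15 = 0.4019, so W₂ = η₂·Q_m = 287.9 kJ.

W₂ ≈ 287.9 kJ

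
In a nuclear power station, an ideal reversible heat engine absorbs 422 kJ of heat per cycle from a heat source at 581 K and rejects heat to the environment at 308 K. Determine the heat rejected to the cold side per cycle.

η_rev = 1 − T_C/T_H = 1 − 308.00/581.00 = 0.4699.
For a reversible cycle Q_C/Q_H = T_C/T_H, so Q_C = 422 × 308.00/581.00 = 223.7 kJ.

Q_C ≈ 223.7 kJ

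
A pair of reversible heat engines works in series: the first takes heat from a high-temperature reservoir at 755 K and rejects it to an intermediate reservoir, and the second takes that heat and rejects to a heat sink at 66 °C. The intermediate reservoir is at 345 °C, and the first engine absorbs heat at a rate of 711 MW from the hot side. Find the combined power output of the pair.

Ẇ_total ≈ 392 MW

T_C = 66 °C → 66 + 273.15 = 339.15 K.
Two reversible stages in series are equivalent to a single Carnot engine between T_H and T_C, so η_total = 1 − T_C/T_H = 1 − 339.15/755.00 = 0.5508.
W_total = η_total · Q_H = 0.5508 × 711 = 392 MW.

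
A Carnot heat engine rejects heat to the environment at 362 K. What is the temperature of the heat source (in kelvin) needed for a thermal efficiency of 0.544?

From η = 1 − T_C/T_H, solving for T_H gives T_H = T_C/(1 − η) = 362.00/(1 − 0.544) = 793.9 K.

T_H ≈ 793.9 K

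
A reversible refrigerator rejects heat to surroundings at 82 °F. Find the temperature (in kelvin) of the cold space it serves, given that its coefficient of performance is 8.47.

T_C ≈ 269 K

T_H = 82 °F → (82 − 32) × 5/9 = 27.78 °C = 300.93 K.
COP_R = T_C/(T_H − T_C) ⇒ T_C = T_H·COP_R/(1 + COP_R) = 300.93 × 8.47/(1 + 8.47) = 269 K.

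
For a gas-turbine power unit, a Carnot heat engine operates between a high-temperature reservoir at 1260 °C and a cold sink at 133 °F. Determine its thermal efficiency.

T_H = 1260 °C → 1260 + 273.15 = 1533.15 K.
T_C = 133 °F → (133 − 32) × 5/9 = 56.11 °C = 329.26 K.
The Carnot efficiency is η = 1 − T_C/T_H = 1 − 329.26/1533.15 = 0.785.

η ≈ 0.785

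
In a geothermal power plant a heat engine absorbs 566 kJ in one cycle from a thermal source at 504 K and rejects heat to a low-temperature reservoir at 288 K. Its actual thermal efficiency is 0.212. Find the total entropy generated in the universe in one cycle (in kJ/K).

ΔS_univ ≈ 0.4256 kJ/K

W = η·Q_H = 0.212 × 566 = 120.0 kJ, so Q_C = Q_H − W = 446.0 kJ.
Reservoir entropy changes: ΔS_H = −Q_H/T_H = −566/504.00 = -1.123 kJ/K and ΔS_C = +Q_C/T_C = 446.0/288.00 = 1.549 kJ/K.
ΔS_univ = −Q_H/T_H + Q_C/T_C = 0.4256 kJ/K (> 0, since η = 0.212 < η_Carnot = 0.429).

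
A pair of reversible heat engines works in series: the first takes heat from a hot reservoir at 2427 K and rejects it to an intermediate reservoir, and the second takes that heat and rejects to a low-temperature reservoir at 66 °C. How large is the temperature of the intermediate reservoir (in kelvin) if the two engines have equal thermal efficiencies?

T_C = 66 °C → 66 + 273.15 = 339.15 K.
Equal efficiencies require 1 − T_m/T_H = 1 − T_C/T_m, i.e. T_m/T_H = T_C/T_m, so T_m = √(T_H·T_C) = √(2427.00 × 339.15) = 907.3 K.

T_m ≈ 907.3 K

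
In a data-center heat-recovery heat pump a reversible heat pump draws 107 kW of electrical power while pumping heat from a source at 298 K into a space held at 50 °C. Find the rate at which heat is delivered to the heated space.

T_H = 50 °C → 50 + 273.15 = 323.15 K.
Reversible heating COP: COP_HP = T_H/(T_H − T_C) = 323.15/25.15 = 12.8489.
Q_H = COP_HP · W = 12.8489 × 107 = 1370 kW.

Q̇_H ≈ 1370 kW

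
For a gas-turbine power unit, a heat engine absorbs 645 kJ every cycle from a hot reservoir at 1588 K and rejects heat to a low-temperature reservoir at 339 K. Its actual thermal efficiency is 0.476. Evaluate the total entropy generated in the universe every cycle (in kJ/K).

ΔS_univ ≈ 0.591 kJ/K

W = η·Q_H = 0.476 × 645 = 307.0 kJ, so Q_C = Q_H − W = 338.0 kJ.
Reservoir entropy changes: ΔS_H = −Q_H/T_H = −645/1588.00 = -0.4062 kJ/K and ΔS_C = +Q_C/T_C = 338.0/339.00 = 0.9970 kJ/K.
ΔS_univ = −Q_H/T_H + Q_C/T_C = 0.591 kJ/K (> 0, since η = 0.476 < η_Carnot = 0.787).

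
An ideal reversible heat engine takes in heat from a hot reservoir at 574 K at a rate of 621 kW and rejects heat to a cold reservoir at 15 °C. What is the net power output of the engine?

T_C = 15 °C → 15 + 273.15 = 288.15 K.
Since the cycle is reversible, η = 1 − T_C/T_H = 1 − 288.15/574.00 = 0.4980.
W = η·Q_H = 0.4980 × 621 = 309 kW.

Ẇ ≈ 309 kW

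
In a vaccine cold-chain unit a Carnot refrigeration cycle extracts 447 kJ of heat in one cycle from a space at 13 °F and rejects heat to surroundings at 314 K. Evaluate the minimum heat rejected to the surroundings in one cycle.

Q_H ≈ 535 kJ

T_C = 13 °F → (13 − 32) × 5/9 = -10.56 °C = 262.59 K.
For a reversible cycle Q_H/Q_C = T_H/T_C, so Q_H = Q_C·T_H/T_C = 447 × 314.00/262.59 = 535 kJ.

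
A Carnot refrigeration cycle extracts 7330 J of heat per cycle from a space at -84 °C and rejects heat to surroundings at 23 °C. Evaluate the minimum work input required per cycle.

T_H = 23 °C → 23 + 273.15 = 296.15 K.
T_C = -84 °C → -84 + 273.15 = 189.15 K.
COP_R = T_C/(T_H − T_C) = 189.15/107.00 = 1.7678.
W = Q_C/COP_R = 7330/1.7678 = 4150 J.

W_in ≈ 4150 J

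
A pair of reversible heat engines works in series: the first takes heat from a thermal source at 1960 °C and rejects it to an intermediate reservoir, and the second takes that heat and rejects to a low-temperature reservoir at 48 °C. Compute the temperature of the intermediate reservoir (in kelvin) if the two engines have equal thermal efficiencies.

T_H = 1960 °C → 1960 + 273.15 = 2233.15 K.
T_C = 48 °C → 48 + 273.15 = 321.15 K.
Equal efficiencies require 1 − T_m/T_H = 1 − T_C/T_m, i.e. T_m/T_H = T_C/T_m, so T_m = √(T_H·T_C) = √(2233.15 × 321.15) = 846.9 K.

T_m ≈ 846.9 K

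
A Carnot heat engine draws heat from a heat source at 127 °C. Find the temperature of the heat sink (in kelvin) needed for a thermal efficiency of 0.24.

T_H = 127 °C → 127 + 273.15 = 400.15 K.
From η = 1 − T_C/T_H, T_C = T_H·(1 − η) = 400.15 × (1 − 0.24) = 304 K.

T_C ≈ 304 K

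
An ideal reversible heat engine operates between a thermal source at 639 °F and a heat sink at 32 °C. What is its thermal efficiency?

η ≈ 0.5001

T_H = 639 °F → (639 − 32) × 5/9 = 337.22 °C = 610.37 K.
T_C = 32 °C → 32 + 273.15 = 305.15 K.
Since the cycle is reversible, η = 1 − T_C/T_H = 1 − 305.15/610.37 = 0.5001.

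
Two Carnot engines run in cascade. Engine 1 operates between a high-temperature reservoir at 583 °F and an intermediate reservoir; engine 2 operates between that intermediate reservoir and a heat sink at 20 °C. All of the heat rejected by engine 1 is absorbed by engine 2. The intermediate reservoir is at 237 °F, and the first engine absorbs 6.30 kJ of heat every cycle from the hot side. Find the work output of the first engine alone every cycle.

T_H = 583 °F → (583 − 32) × 5/9 = 306.11 °C = 579.26 K.
T_C = 20 °C → 20 + 273.15 = 293.15 K.
T_m = 237 °F → (237 − 32) × 5/9 = 113.89 °C = 387.04 K.
First-stage efficiency η₁ = 1 − T_m/T_H = 1 − 387.04/579.26 = 0.3318.
W₁ = η₁·Q_H = 0.3318 × 6.30 = 2.09 kJ.

W₁ ≈ 2.09 kJ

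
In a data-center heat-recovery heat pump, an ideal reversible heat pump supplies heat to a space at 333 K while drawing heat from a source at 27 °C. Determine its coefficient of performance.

COP_HP ≈ 10.1

T_C = 27 °C → 27 + 273.15 = 300.15 K.
The Carnot heat-pump COP is COP_HP = T_H/(T_H − T_C) = 333.00/(333.00 − 300.15) = 10.1.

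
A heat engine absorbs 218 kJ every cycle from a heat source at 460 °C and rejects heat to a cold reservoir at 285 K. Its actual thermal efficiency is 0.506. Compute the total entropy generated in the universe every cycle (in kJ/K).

ΔS_univ ≈ 0.0805 kJ/K

T_H = 460 °C → 460 + 273.15 = 733.15 K.
W = η·Q_H = 0.506 × 218 = 110.3 kJ, so Q_C = Q_H − W = 107.7 kJ.
Entropy balance on the reservoirs: −Q_H/T_H = -0.2973 kJ/K, +Q_C/T_C = 0.3779 kJ/K.
ΔS_univ = −Q_H/T_H + Q_C/T_C = 0.0805 kJ/K (> 0, since η = 0.506 < η_Carnot = 0.611).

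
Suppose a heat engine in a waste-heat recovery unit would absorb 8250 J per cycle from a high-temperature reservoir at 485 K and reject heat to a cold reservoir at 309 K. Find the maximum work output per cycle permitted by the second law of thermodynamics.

No engine can exceed the Carnot limit: η_max = 1 − T_C/T_H = 1 − 309.00/485.00 = 0.3629.
W_max = η_max · Q_H = 0.3629 × 8250 = 2990 J.

W_max ≈ 2990 J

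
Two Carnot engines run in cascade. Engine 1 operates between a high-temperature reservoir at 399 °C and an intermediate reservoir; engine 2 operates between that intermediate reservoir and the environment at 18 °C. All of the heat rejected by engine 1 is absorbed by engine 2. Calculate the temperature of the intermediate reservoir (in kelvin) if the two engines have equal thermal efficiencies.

T_H = 399 °C → 399 + 273.15 = 672.15 K.
T_C = 18 °C → 18 + 273.15 = 291.15 K.
Equal efficiencies require 1 − T_m/T_H = 1 − T_C/T_m, i.e. T_m/T_H = T_C/T_m, so T_m = √(T_H·T_C) = √(672.15 × 291.15) = 442 K.

T_m ≈ 442 K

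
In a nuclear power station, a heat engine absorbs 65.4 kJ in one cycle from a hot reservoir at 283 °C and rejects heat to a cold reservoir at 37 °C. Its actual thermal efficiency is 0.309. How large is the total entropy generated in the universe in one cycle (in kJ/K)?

T_H = 283 °C → 283 + 273.15 = 556.15 K.
T_C = 37 °C → 37 + 273.15 = 310.15 K.
W = η·Q_H = 0.309 × 65.4 = 20.21 kJ, so Q_C = Q_H − W = 45.19 kJ.
Reservoir entropy changes: ΔS_H = −Q_H/T_H = −65.4/556.15 = -0.1176 kJ/K and ΔS_C = +Q_C/T_C = 45.19/310.15 = 0.1457 kJ/K.
ΔS_univ = −Q_H/T_H + Q_C/T_C = 0.02811 kJ/K (> 0, since η = 0.309 < η_Carnot = 0.442).

ΔS_univ ≈ 0.02811 kJ/K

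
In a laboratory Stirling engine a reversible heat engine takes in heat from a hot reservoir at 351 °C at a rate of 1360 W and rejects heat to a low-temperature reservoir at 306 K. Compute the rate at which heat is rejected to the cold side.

Q̇_C ≈ 667 W

T_H = 351 °C → 351 + 273.15 = 624.15 K.
The Carnot efficiency is η = 1 − T_C/T_H = 1 − 306.00/624.15 = 0.5097.
For a reversible cycle Q_C/Q_H = T_C/T_H, so Q_C = 1360 × 306.00/624.15 = 667 W.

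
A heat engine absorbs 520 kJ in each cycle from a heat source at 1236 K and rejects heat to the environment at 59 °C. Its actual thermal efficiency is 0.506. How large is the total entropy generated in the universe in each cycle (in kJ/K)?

ΔS_univ ≈ 0.3527 kJ/K

T_C = 59 °C → 59 + 273.15 = 332.15 K.
W = η·Q_H = 0.506 × 520 = 263.1 kJ, so Q_C = Q_H − W = 256.9 kJ.
The hot reservoir loses entropy Q_H/T_H = 520/1236.00 = 0.4207 kJ/K; the cold reservoir gains Q_C/T_C = 256.9/332.15 = 0.7734 kJ/K.
ΔS_univ = −Q_H/T_H + Q_C/T_C = 0.3527 kJ/K (> 0, since η = 0.506 < η_Carnot = 0.731).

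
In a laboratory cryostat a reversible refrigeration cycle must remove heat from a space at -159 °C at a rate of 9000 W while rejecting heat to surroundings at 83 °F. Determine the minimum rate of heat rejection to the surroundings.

T_H = 83 °F → (83 − 32) × 5/9 = 28.33 °C = 301.48 K.
T_C = -159 °C → -159 + 273.15 = 114.15 K.
For a reversible cycle Q_H/Q_C = T_H/T_C, so Q_H = Q_C·T_H/T_C = 9000 × 301.48/114.15 = 23800 W.

Q̇_H ≈ 23800 W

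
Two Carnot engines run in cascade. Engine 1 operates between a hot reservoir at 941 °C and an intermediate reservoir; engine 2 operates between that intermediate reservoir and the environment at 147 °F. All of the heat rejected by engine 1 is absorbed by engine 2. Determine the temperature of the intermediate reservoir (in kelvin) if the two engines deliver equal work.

T_H = 941 °C → 941 + 273.15 = 1214.15 K.
T_C = 147 °F → (147 − 32) × 5/9 = 63.89 °C = 337.04 K.
For reversible stages Q_m = Q_H·(T_m/T_H). Setting W₁ = Q_H(1 − T_m/T_H) equal to W₂ = Q_m(1 − T_C/T_m) = Q_H·(T_m − T_C)/T_H gives T_H − T_m = T_m − T_C, so T_m = (T_H + T_C)/2 = (1214.15 + 337.04)/2 = 775.6 K.

T_m ≈ 775.6 K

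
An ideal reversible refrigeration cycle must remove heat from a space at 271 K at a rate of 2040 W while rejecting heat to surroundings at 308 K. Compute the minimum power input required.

For a reversible refrigerator, COP_R = T_C/(T_H − T_C) = 271.00/37.00 = 7.3243.
W = Q_C/COP_R = 2040/7.3243 = 279 W.

Ẇ_in ≈ 279 W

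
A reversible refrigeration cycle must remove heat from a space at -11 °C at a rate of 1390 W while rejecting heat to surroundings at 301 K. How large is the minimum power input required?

Ẇ_in ≈ 206 W

T_C = -11 °C → -11 + 273.15 = 262.15 K.
For a reversible refrigerator, COP_R = T_C/(T_H − T_C) = 262.15/38.85 = 6.7477.
W = Q_C/COP_R = 1390/6.7477 = 206 W.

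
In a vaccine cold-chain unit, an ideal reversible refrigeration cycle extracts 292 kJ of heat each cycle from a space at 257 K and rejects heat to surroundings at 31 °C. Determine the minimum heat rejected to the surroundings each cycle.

Q_H ≈ 345.6 kJ

T_H = 31 °C → 31 + 273.15 = 304.15 K.
For a reversible cycle Q_H/Q_C = T_H/T_C, so Q_H = Q_C·T_H/T_C = 292 × 304.15/257.00 = 345.6 kJ.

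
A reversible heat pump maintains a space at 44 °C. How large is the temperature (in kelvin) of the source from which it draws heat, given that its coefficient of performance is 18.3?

T_H = 44 °C → 44 + 273.15 = 317.15 K.
COP_HP = T_H/(T_H − T_C) ⇒ T_C = T_H·(COP_HP − 1)/COP_HP = 317.15 × (18.3 − 1)/18.3 = 300 K.

T_C ≈ 300 K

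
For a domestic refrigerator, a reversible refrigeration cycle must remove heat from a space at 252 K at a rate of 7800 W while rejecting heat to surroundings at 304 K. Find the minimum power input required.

Ẇ_in ≈ 1610 W

Carnot COP: COP_R = T_C/(T_H − T_C) = 252.00/52.00 = 4.8462.
W = Q_C/COP_R = 7800/4.8462 = 1610 W.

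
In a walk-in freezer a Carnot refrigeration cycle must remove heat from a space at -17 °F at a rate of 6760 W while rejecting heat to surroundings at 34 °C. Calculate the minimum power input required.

T_H = 34 °C → 34 + 273.15 = 307.15 K.
T_C = -17 °F → (-17 − 32) × 5/9 = -27.22 °C = 245.93 K.
For a reversible refrigerator, COP_R = T_C/(T_H − T_C) = 245.93/61.22 = 4.0170.
W = Q_C/COP_R = 6760/4.0170 = 1683 W.

Ẇ_in ≈ 1683 W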